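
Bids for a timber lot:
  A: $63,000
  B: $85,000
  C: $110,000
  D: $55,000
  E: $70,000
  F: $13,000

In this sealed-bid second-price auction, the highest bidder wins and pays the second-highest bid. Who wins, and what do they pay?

Sealed-bid second-price auction: the highest bidder wins and pays the second-highest bid.
Sorting bids: 110,000 (C) > 85,000 (B) > 70,000 (E) > 63,000 (A) > 55,000 (D) > 13,000 (F)
C is highest; pays the second-highest bid, $85,000.

C pays $85,000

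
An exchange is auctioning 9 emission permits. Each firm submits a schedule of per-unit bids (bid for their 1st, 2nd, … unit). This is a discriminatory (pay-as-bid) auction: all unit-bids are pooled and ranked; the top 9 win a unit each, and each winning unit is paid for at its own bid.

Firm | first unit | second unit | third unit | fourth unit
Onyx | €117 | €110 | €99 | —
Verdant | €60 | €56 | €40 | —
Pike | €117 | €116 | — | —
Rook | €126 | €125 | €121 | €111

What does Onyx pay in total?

Onyx pays €326

Pooled unit-bids ranked (top 9): 126 (Rook-1), 125 (Rook-2), 121 (Rook-3), 117 (Onyx-1), 117 (Pike-1), 116 (Pike-2), 111 (Rook-4), 110 (Onyx-2), 99 (Onyx-3)
Next rejected bid: €60 (not a price — pay-as-bid).
Onyx's winning unit-bids: 117 + 110 + 99 = €326.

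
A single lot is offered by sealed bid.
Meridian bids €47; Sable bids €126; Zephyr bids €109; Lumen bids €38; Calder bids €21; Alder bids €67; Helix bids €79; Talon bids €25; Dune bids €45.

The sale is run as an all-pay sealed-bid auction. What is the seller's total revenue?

Sorting bids: 126 (Sable) > 109 (Zephyr) > 79 (Helix) > 67 (Alder) > 47 (Meridian) > 45 (Dune) > …
Every bidder forfeits their bid regardless of winning.
Revenue = 47 + 126 + 109 + 38 + 21 + 67 + 79 + 25 + 45 = €557.

Total revenue: €557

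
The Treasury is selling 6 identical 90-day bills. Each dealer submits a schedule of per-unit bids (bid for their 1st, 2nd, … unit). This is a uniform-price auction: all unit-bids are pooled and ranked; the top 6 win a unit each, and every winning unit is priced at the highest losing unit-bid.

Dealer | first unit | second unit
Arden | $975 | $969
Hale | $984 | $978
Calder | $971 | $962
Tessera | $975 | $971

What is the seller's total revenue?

Pooled unit-bids ranked (top 6): 984 (Hale-1), 978 (Hale-2), 975 (Arden-1), 975 (Tessera-1), 971 (Calder-1), 971 (Tessera-2)
Highest rejected unit-bid = $969.
Allocation: Arden 1, Calder 1, Hale 2, Tessera 2. Every unit priced at $969.
Revenue = 6 × 969 = $5,814.

Total revenue: $5,814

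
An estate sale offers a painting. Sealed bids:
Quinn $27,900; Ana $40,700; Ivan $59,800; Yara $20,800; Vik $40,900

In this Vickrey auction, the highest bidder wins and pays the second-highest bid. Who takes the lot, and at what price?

Vickrey auction: the highest bidder wins and pays the second-highest bid.
Bids ranked: 59,800 (Ivan) > 40,900 (Vik) > 40,700 (Ana) > 27,900 (Quinn) > 20,800 (Yara)
Second-price: Ivan pays Vik's bid of $40,900.

Ivan pays $40,900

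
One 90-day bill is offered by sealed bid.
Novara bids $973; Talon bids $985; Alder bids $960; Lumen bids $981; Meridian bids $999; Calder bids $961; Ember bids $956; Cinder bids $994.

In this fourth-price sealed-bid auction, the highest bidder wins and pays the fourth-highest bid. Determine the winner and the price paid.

Meridian pays $981

Rule: the highest bidder wins and pays the fourth-highest bid.
Bids ranked: 999 (Meridian) > 994 (Cinder) > 985 (Talon) > 981 (Lumen) > 973 (Novara) > 961 (Calder) > …
Meridian is highest; pays the fourth-highest bid, $981.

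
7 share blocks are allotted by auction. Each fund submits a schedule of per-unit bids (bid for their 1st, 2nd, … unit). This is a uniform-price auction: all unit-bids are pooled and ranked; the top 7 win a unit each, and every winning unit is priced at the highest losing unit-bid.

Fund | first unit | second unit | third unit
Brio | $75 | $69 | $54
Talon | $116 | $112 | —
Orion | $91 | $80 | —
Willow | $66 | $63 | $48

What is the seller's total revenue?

Total revenue: $441

Merging the schedules and taking the best 7: 116 (Talon-1), 112 (Talon-2), 91 (Orion-1), 80 (Orion-2), 75 (Brio-1), 69 (Brio-2), 66 (Willow-1)
Highest rejected unit-bid = $63.
Allocation: Brio 2, Orion 2, Talon 2, Willow 1. Every unit priced at $63.
Revenue = 7 × 63 = $441.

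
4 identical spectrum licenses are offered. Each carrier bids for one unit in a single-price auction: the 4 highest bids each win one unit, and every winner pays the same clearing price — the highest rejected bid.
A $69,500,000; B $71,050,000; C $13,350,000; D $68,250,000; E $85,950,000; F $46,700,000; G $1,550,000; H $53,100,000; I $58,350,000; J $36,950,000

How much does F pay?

F pays $0

Bids ranked high→low: 85,950,000 (E), 71,050,000 (B), 69,500,000 (A), 68,250,000 (D), 58,350,000 (I), 53,100,000 (H), …
The 4 highest are E, B, A, D.
First losing bid is I's $58,350,000, which sets the uniform price.
F does not win → pays $0.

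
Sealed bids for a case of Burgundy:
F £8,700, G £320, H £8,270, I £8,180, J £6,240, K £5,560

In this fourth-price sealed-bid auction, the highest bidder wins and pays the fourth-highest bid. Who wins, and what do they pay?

Rule: the highest bidder wins and pays the fourth-highest bid.
Bids ranked: 8,700 (F) > 8,270 (H) > 8,180 (I) > 6,240 (J) > 5,560 (K) > 320 (G)
F is highest; pays the fourth-highest bid, £6,240.

F pays £6,240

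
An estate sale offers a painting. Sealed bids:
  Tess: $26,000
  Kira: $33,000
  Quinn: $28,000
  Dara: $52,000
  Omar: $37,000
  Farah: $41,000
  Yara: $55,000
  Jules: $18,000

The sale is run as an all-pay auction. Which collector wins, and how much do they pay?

Rule: the highest bidder wins the item, but every bidder pays their own bid.
Bids in order: 55,000 (Yara) > 52,000 (Dara) > 41,000 (Farah) > 37,000 (Omar) > 33,000 (Kira) > 28,000 (Quinn) > …
Yara wins with the top bid; all bids are sunk regardless.

Yara pays $55,000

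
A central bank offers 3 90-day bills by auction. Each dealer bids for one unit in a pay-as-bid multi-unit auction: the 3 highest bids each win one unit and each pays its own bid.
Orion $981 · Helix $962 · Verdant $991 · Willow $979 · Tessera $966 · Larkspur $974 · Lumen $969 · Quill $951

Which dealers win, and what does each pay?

Verdant $991, Orion $981, Willow $979

Bids ranked high→low: 991 (Verdant), 981 (Orion), 979 (Willow), 974 (Larkspur), 969 (Lumen), …
The 3 highest are Verdant, Orion, Willow.
Each winner pays its own bid: Verdant $991, Orion $981, Willow $979.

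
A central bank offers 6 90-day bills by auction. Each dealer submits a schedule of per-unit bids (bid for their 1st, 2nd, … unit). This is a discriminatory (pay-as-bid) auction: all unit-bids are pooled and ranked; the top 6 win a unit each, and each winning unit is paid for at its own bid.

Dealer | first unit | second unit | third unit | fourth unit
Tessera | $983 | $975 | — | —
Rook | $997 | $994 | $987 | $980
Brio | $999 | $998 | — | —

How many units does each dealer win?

Pooled unit-bids ranked (top 6): 999 (Brio-1), 998 (Brio-2), 997 (Rook-1), 994 (Rook-2), 987 (Rook-3), 983 (Tessera-1)
Next rejected bid: $980 (not a price — pay-as-bid).
Allocation: Brio 2, Rook 3, Tessera 1.

Brio 2, Rook 3, Tessera 1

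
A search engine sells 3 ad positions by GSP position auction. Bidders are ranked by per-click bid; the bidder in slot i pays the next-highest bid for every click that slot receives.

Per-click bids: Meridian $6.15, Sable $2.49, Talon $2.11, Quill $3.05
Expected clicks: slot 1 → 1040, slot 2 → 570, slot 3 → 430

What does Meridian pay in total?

Sorting advertisers: $6.15 (Meridian) > $3.05 (Quill) > $2.49 (Sable) > $2.11 (Talon)
Meridian holds slot 1 → pays next bid $3.05 × 1040 clicks = $3172.00.

Meridian pays $3172.00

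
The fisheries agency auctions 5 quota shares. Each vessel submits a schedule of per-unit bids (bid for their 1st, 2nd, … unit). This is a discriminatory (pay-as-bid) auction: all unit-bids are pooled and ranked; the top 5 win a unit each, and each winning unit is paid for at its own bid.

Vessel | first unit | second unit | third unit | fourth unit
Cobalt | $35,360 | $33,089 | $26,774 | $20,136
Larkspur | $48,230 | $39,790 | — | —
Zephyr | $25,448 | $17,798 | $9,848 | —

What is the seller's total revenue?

Total revenue: $183,243

Merging the schedules and taking the best 5: 48,230 (Larkspur-1), 39,790 (Larkspur-2), 35,360 (Cobalt-1), 33,089 (Cobalt-2), 26,774 (Cobalt-3)
Next rejected bid: $25,448 (not a price — pay-as-bid).
Each winning unit pays its own bid.
Revenue = 48,230 + 39,790 + 35,360 + 33,089 + 26,774 = $183,243.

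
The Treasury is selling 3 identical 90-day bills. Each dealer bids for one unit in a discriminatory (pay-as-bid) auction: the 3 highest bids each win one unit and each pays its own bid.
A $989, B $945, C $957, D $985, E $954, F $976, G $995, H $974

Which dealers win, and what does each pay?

G $995, A $989, D $985

Ordering the bids: 995 (G), 989 (A), 985 (D), 976 (F), 974 (H), …
The 3 highest are G, A, D.
Each winner pays its own bid: G $995, A $989, D $985.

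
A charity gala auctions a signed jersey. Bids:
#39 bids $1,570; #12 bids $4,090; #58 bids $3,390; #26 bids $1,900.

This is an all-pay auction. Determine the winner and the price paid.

Bids in order: 4,090 (#12) > 3,390 (#58) > 1,900 (#26) > 1,570 (#39)
#12 wins with the top bid; all bids are sunk regardless.

#12 pays $4,090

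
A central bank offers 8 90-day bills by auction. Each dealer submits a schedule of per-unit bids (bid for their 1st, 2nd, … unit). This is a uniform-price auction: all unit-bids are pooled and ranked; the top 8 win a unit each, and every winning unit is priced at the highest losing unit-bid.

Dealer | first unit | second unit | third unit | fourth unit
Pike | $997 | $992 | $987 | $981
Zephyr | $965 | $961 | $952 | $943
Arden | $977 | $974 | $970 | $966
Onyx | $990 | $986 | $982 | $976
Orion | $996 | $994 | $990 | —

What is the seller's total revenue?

Merging the schedules and taking the best 8: 997 (Pike-1), 996 (Orion-1), 994 (Orion-2), 992 (Pike-2), 990 (Onyx-1), 990 (Orion-3), 987 (Pike-3), 986 (Onyx-2)
The (k+1)-th unit-bid is $982.
Allocation: Onyx 2, Orion 3, Pike 3. Every unit priced at $982.
Revenue = 8 × 982 = $7,856.

Total revenue: $7,856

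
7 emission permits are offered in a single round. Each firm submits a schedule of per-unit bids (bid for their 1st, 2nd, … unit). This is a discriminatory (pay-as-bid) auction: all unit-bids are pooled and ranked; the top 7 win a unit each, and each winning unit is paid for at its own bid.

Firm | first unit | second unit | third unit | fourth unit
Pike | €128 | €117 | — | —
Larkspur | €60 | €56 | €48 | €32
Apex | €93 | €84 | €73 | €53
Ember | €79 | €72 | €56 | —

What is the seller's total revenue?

Total revenue: €646

Merging the schedules and taking the best 7: 128 (Pike-1), 117 (Pike-2), 93 (Apex-1), 84 (Apex-2), 79 (Ember-1), 73 (Apex-3), 72 (Ember-2)
Next rejected bid: €60 (not a price — pay-as-bid).
Each winning unit pays its own bid.
Revenue = 128 + 117 + 93 + 84 + 79 + 73 + 72 = €646.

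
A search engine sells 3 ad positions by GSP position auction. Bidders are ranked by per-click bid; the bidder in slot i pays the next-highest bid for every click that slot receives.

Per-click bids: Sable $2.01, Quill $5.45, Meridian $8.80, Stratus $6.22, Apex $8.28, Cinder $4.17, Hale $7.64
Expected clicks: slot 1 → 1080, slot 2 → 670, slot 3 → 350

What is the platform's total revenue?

Ranked by bid: $8.80 (Meridian) > $8.28 (Apex) > $7.64 (Hale) > $6.22 (Stratus) > …
Slot 1: Meridian pays $8.28 × 1080 = $8942.40
Slot 2: Apex pays $7.64 × 670 = $5118.80
Slot 3: Hale pays $6.22 × 350 = $2177.00
Total = $16238.20

Total revenue: $16238.20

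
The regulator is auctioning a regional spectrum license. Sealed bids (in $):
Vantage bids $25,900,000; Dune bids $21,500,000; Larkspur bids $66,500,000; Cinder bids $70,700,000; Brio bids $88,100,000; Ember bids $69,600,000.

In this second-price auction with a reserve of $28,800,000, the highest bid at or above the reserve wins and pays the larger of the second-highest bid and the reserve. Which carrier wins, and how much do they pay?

Second-price auction with a reserve of $28,800,000: the highest bid at or above the reserve wins and pays the larger of the second-highest bid and the reserve.
Bids in order: 88,100,000 (Brio) > 70,700,000 (Cinder) > 69,600,000 (Ember) > 66,500,000 (Larkspur) > 25,900,000 (Vantage) > 21,500,000 (Dune)
Brio has the top bid at or above the reserve ($88,100,000).
max(second-highest $70,700,000, reserve $28,800,000) = $70,700,000; the reserve does not bind.

Brio pays $70,700,000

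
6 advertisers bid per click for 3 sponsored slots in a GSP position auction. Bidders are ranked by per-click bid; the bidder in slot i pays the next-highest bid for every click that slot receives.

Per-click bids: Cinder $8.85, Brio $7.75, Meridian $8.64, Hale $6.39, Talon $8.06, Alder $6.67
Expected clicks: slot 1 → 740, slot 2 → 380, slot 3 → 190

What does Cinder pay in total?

Ranked by bid: $8.85 (Cinder) > $8.64 (Meridian) > $8.06 (Talon) > $7.75 (Brio) > …
Cinder holds slot 1 → pays next bid $8.64 × 740 clicks = $6393.60.

Cinder pays $6393.60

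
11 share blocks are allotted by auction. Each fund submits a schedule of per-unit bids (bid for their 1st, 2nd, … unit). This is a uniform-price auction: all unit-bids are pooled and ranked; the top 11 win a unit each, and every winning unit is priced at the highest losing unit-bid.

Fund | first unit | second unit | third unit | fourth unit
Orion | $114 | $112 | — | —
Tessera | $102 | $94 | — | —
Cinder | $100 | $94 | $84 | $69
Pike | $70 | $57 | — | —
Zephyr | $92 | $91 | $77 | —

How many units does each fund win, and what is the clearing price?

Merging the schedules and taking the best 11: 114 (Orion-1), 112 (Orion-2), 102 (Tessera-1), 100 (Cinder-1), 94 (Tessera-2), 94 (Cinder-2), 92 (Zephyr-1), 91 (Zephyr-2), 84 (Cinder-3), 77 (Zephyr-3), 70 (Pike-1)
Highest rejected unit-bid = $69.
Allocation: Cinder 3, Orion 2, Pike 1, Tessera 2, Zephyr 3.

Cinder 3, Orion 2, Pike 1, Tessera 2, Zephyr 3; clearing price $69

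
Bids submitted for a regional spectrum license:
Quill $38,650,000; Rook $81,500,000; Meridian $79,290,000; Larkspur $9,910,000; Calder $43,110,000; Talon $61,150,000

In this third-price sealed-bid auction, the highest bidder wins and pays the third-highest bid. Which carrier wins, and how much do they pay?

Bids ranked: 81,500,000 (Rook) > 79,290,000 (Meridian) > 61,150,000 (Talon) > 43,110,000 (Calder) > 38,650,000 (Quill) > 9,910,000 (Larkspur)
Rook wins; payment is bid #3 in the ranking = $61,150,000.

Rook pays $61,150,000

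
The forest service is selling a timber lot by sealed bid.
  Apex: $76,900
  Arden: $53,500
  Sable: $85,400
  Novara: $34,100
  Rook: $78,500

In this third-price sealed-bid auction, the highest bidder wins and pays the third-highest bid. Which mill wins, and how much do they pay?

Sable pays $76,900

Bids ranked: 85,400 (Sable) > 78,500 (Rook) > 76,900 (Apex) > 53,500 (Arden) > 34,100 (Novara)
Sable is highest; pays the third-highest bid, $76,900.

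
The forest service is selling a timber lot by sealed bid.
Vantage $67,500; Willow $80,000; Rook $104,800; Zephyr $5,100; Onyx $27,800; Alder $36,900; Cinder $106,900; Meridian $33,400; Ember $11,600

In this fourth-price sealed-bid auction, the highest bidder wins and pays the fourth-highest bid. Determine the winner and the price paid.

Cinder pays $67,500

Fourth-price sealed-bid auction: the highest bidder wins and pays the fourth-highest bid.
Bids ranked: 106,900 (Cinder) > 104,800 (Rook) > 80,000 (Willow) > 67,500 (Vantage) > 36,900 (Alder) > 33,400 (Meridian) > …
Cinder wins; payment is bid #4 in the ranking = $67,500.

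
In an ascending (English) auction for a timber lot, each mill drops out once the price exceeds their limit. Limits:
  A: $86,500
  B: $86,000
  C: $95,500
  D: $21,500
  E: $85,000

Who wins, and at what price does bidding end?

C wins at $86,500

Rule: the price rises until one bidder remains; the winner pays the price at which the last rival dropped out.
Sorting limits: 95,500 (C) > 86,500 (A) > 86,000 (B) > 85,000 (E) > 21,500 (D)
A is the last rival to drop out, at $86,500; C remains and wins at that price.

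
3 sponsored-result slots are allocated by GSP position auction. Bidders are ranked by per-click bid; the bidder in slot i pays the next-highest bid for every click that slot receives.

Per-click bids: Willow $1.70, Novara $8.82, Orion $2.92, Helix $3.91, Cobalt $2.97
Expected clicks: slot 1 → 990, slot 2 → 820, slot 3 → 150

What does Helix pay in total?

Helix pays $2435.40

Ranked by bid: $8.82 (Novara) > $3.91 (Helix) > $2.97 (Cobalt) > $2.92 (Orion) > …
Helix holds slot 2 → pays next bid $2.97 × 820 clicks = $2435.40.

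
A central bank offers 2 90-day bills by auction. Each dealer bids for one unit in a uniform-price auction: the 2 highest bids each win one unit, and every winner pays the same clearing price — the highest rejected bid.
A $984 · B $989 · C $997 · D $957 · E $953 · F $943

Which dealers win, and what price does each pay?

Sorting: 997 (C), 989 (B), 984 (A), 957 (D), …
Winners (2 units): C, B.
Clearing price = highest rejected bid = $984.

C, B; each pays $984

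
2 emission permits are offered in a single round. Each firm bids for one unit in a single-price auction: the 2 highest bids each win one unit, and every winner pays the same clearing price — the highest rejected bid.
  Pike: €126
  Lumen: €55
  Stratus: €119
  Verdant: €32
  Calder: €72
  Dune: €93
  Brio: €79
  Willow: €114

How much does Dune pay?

Dune pays €0

Ordering the bids: 126 (Pike), 119 (Stratus), 114 (Willow), 93 (Dune), …
Winners (2 units): Pike, Stratus.
First losing bid is Willow's €114, which sets the uniform price.
Dune does not win → pays €0.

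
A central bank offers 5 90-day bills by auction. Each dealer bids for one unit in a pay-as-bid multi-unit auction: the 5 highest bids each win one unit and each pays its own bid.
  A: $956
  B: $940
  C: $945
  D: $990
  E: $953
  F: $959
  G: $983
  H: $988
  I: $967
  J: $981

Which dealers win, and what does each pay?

D $990, H $988, G $983, J $981, I $967

Sorting: 990 (D), 988 (H), 983 (G), 981 (J), 967 (I), 959 (F), 956 (A), …
Winners (5 units): D, H, G, J, I.
Each winner pays its own bid: D $990, H $988, G $983, J $981, I $967.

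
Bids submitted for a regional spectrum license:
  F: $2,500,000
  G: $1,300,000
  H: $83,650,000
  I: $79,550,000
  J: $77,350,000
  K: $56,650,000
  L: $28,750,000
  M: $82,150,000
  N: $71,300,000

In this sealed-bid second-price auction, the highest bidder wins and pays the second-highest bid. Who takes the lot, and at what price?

Rule: the highest bidder wins and pays the second-highest bid.
Bids ranked: 83,650,000 (H) > 82,150,000 (M) > 79,550,000 (I) > 77,350,000 (J) > 71,300,000 (N) > 56,650,000 (K) > …
Second-price: H pays M's bid of $82,150,000.

H pays $82,150,000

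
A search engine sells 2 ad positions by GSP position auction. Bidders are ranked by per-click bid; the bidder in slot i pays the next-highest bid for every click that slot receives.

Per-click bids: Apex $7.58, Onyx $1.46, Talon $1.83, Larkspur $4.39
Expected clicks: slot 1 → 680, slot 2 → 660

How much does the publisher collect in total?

Ranked by bid: $7.58 (Apex) > $4.39 (Larkspur) > $1.83 (Talon) > …
Slot 1: Apex pays $4.39 × 680 = $2985.20
Slot 2: Larkspur pays $1.83 × 660 = $1207.80
Total = $4193.00

Total revenue: $4193.00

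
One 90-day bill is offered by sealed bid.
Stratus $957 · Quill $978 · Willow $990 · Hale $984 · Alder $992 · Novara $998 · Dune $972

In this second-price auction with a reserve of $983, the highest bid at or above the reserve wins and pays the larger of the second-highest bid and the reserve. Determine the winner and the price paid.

Bids ranked: 998 (Novara) > 992 (Alder) > 990 (Willow) > 984 (Hale) > 978 (Quill) > 972 (Dune) > …
Highest eligible bid: Novara at $998.
max(second-highest $992, reserve $983) = $992; the reserve does not bind.

Novara pays $992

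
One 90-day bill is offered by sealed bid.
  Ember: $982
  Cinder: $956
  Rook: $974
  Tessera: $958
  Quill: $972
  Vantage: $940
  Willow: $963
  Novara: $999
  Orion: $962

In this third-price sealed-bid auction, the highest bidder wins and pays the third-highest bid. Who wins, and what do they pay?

Bids ranked: 999 (Novara) > 982 (Ember) > 974 (Rook) > 972 (Quill) > 963 (Willow) > 962 (Orion) > …
Novara wins; payment is bid #3 in the ranking = $974.

Novara pays $974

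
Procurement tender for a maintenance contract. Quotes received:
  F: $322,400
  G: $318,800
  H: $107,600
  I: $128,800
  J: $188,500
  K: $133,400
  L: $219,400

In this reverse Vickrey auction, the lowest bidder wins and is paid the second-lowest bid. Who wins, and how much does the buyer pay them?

Bids in order: 107,600 (H) < 128,800 (I) < 133,400 (K) < 188,500 (J) < 219,400 (L) < 318,800 (G) < …
H wins with the lowest bid; price is set by the runner-up at $128,800.

H is paid $128,800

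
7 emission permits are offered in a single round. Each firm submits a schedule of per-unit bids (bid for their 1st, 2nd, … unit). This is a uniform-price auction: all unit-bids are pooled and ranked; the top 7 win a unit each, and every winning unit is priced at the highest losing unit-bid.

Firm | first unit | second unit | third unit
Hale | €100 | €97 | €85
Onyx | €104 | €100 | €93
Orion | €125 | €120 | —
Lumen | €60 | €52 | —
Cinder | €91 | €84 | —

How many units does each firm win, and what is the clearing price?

All unit-bids, highest first — top 7: 125 (Orion-1), 120 (Orion-2), 104 (Onyx-1), 100 (Hale-1), 100 (Onyx-2), 97 (Hale-2), 93 (Onyx-3)
The (k+1)-th unit-bid is €91.
Allocation: Hale 2, Onyx 3, Orion 2.

Hale 2, Onyx 3, Orion 2; clearing price €91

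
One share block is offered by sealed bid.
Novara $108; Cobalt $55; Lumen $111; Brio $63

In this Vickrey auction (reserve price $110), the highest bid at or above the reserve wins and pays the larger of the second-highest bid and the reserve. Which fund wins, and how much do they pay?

Lumen pays $110

Bids in order: 111 (Lumen) > 108 (Novara) > 63 (Brio) > 55 (Cobalt)
Lumen has the top bid at or above the reserve ($111).
max(second-highest $108, reserve $110) = $110.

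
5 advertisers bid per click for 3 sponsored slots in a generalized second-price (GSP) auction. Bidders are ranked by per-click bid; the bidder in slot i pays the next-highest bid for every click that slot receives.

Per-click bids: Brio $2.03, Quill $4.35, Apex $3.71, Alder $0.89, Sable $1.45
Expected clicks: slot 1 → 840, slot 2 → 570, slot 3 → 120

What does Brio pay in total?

Brio pays $174.00

Per-click bids in order: $4.35 (Quill) > $3.71 (Apex) > $2.03 (Brio) > $1.45 (Sable) > …
Brio holds slot 3 → pays next bid $1.45 × 120 clicks = $174.00.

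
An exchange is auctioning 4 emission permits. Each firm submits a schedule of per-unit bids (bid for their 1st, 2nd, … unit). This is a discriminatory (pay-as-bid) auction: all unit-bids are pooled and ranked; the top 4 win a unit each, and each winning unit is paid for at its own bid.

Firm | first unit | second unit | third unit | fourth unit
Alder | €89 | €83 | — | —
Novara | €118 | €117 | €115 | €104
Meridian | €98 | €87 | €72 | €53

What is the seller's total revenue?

Pooled unit-bids ranked (top 4): 118 (Novara-1), 117 (Novara-2), 115 (Novara-3), 104 (Novara-4)
Next rejected bid: €98 (not a price — pay-as-bid).
Each winning unit pays its own bid.
Revenue = 118 + 117 + 115 + 104 = €454.

Total revenue: €454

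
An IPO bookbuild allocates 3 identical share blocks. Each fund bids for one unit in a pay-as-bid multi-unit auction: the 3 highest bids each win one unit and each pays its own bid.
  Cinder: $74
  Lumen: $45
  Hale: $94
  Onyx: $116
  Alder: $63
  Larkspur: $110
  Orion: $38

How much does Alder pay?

Alder pays $0

Sorting: 116 (Onyx), 110 (Larkspur), 94 (Hale), 74 (Cinder), 63 (Alder), …
The 3 highest are Onyx, Larkspur, Hale.
Alder does not win → $0.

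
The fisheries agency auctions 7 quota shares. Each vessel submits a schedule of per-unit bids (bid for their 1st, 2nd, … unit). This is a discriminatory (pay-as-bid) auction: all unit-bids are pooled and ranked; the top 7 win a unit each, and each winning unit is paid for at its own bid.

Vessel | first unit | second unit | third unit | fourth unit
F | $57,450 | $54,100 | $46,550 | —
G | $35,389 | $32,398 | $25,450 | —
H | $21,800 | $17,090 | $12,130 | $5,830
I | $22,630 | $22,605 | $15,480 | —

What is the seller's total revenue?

Total revenue: $273,967

Merging the schedules and taking the best 7: 57,450 (F-1), 54,100 (F-2), 46,550 (F-3), 35,389 (G-1), 32,398 (G-2), 25,450 (G-3), 22,630 (I-1)
Next rejected bid: $22,605 (not a price — pay-as-bid).
Each winning unit pays its own bid.
Revenue = 57,450 + 54,100 + 46,550 + 35,389 + 32,398 + 25,450 + 22,630 = $273,967.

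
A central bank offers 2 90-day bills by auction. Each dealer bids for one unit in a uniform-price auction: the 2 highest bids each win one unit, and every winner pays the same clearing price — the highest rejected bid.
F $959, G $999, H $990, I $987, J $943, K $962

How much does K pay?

K pays $0

Bids ranked high→low: 999 (G), 990 (H), 987 (I), 962 (K), …
Winners (2 units): G, H.
Highest unsuccessful bid: $987 → clearing price.
K does not win → pays $0.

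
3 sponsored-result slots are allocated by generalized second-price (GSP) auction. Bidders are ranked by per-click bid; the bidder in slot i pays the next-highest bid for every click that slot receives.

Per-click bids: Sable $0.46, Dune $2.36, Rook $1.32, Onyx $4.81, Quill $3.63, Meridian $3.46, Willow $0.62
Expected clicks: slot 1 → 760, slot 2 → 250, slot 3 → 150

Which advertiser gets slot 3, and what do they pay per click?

Ranked by bid: $4.81 (Onyx) > $3.63 (Quill) > $3.46 (Meridian) > $2.36 (Dune) > …
Slot 3 goes to the third-ranked bidder, Meridian, who pays the next bid down: $2.36/click.

Meridian; $2.36 per click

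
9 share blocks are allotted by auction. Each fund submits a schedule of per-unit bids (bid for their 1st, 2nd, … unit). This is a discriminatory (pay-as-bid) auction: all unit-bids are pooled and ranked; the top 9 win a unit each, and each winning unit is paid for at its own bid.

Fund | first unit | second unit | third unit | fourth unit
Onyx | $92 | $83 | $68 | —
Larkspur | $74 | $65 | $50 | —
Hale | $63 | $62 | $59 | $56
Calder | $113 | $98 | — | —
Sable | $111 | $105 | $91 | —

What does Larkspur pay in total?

Larkspur pays $74

Pooled unit-bids ranked (top 9): 113 (Calder-1), 111 (Sable-1), 105 (Sable-2), 98 (Calder-2), 92 (Onyx-1), 91 (Sable-3), 83 (Onyx-2), 74 (Larkspur-1), 68 (Onyx-3)
Next rejected bid: $65 (not a price — pay-as-bid).
Larkspur's winning unit-bids: 74 = $74.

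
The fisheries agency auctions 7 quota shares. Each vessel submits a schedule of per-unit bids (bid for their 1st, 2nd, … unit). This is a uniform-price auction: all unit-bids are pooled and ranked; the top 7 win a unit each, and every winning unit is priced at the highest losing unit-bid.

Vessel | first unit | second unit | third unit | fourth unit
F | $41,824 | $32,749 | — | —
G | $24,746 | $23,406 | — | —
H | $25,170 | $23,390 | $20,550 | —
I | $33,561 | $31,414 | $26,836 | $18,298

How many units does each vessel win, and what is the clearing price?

F 2, G 1, H 1, I 3; clearing price $23,406

All unit-bids, highest first — top 7: 41,824 (F-1), 33,561 (I-1), 32,749 (F-2), 31,414 (I-2), 26,836 (I-3), 25,170 (H-1), 24,746 (G-1)
The (k+1)-th unit-bid is $23,406.
Allocation: F 2, G 1, H 1, I 3.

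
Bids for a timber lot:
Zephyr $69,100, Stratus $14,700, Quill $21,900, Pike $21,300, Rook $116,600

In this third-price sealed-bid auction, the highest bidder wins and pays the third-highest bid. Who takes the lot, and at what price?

Rook pays $21,900

Bids in order: 116,600 (Rook) > 69,100 (Zephyr) > 21,900 (Quill) > 21,300 (Pike) > 14,700 (Stratus)
Rook is highest; pays the third-highest bid, $21,900.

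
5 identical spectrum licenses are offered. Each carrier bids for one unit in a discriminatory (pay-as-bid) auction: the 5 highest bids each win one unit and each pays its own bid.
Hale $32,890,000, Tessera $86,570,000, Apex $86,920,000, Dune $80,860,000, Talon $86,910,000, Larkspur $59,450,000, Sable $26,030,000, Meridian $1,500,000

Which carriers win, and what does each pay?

Apex $86,920,000, Talon $86,910,000, Tessera $86,570,000, Dune $80,860,000, Larkspur $59,450,000

Sorting: 86,920,000 (Apex), 86,910,000 (Talon), 86,570,000 (Tessera), 80,860,000 (Dune), 59,450,000 (Larkspur), 32,890,000 (Hale), 26,030,000 (Sable), …
Top 5: Apex, Talon, Tessera, Dune, Larkspur.
Each winner pays its own bid: Apex $86,920,000, Talon $86,910,000, Tessera $86,570,000, Dune $80,860,000, Larkspur $59,450,000.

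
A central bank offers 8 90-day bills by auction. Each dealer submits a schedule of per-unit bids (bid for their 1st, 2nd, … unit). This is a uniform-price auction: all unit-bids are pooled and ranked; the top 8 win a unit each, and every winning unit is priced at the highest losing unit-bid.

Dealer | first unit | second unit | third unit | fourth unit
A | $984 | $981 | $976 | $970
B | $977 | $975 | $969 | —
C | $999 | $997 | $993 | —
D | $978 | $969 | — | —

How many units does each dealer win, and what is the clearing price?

A 3, B 1, C 3, D 1; clearing price $975

All unit-bids, highest first — top 8: 999 (C-1), 997 (C-2), 993 (C-3), 984 (A-1), 981 (A-2), 978 (D-1), 977 (B-1), 976 (A-3)
The (k+1)-th unit-bid is $975.
Allocation: A 3, B 1, C 3, D 1.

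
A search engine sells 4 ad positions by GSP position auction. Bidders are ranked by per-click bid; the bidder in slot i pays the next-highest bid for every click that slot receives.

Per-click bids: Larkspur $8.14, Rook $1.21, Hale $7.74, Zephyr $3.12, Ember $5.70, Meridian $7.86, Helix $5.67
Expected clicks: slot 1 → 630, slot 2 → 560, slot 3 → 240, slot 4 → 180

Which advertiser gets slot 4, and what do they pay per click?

Sorting advertisers: $8.14 (Larkspur) > $7.86 (Meridian) > $7.74 (Hale) > $5.70 (Ember) > $5.67 (Helix) > …
Slot 4 goes to the fourth-ranked bidder, Ember, who pays the next bid down: $5.67/click.

Ember; $5.67 per click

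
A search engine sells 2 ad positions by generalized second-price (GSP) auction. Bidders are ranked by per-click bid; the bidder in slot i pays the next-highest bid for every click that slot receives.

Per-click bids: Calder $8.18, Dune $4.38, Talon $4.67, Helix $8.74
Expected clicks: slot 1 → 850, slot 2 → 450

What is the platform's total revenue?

Total revenue: $9054.50

Sorting advertisers: $8.74 (Helix) > $8.18 (Calder) > $4.67 (Talon) > …
Slot 1: Helix pays $8.18 × 850 = $6953.00
Slot 2: Calder pays $4.67 × 450 = $2101.50
Total = $9054.50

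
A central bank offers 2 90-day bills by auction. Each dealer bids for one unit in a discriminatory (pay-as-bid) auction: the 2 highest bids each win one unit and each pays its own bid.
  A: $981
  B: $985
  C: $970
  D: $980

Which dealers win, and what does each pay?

B $985, A $981

Ordering the bids: 985 (B), 981 (A), 980 (D), 970 (C)
The 2 highest are B, A.
Each winner pays its own bid: B $985, A $981.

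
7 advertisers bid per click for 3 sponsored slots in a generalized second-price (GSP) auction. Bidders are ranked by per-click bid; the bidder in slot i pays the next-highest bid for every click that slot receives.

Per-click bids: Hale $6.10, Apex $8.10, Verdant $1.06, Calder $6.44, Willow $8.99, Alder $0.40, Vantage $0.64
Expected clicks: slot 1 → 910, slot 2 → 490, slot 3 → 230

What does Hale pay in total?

Hale pays $0.00

Per-click bids in order: $8.99 (Willow) > $8.10 (Apex) > $6.44 (Calder) > $6.10 (Hale) > …
Hale ranks below slot 3 → no slot, pays nothing.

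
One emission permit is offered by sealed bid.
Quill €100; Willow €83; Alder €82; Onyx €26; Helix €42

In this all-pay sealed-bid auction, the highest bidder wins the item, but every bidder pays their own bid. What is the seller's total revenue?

Bids ranked: 100 (Quill) > 83 (Willow) > 82 (Alder) > 42 (Helix) > 26 (Onyx)
Every bidder forfeits their bid regardless of winning.
Revenue = 100 + 83 + 82 + 26 + 42 = €333.

Total revenue: €333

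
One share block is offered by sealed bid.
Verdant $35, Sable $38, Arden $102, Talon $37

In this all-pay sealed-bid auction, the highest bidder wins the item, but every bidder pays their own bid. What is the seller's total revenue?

Total revenue: $212

All-pay sealed-bid auction: the highest bidder wins the item, but every bidder pays their own bid.
Bids in order: 102 (Arden) > 38 (Sable) > 37 (Talon) > 35 (Verdant)
Arden wins with the top bid; all bids are sunk regardless.
Every bidder forfeits their bid regardless of winning.
Revenue = 35 + 38 + 102 + 37 = $212.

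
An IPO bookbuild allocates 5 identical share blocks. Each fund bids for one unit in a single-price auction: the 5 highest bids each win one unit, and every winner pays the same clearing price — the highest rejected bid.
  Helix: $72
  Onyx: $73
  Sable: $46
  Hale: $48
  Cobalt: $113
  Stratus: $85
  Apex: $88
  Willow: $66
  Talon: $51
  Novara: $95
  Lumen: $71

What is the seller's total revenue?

Total revenue: $360

Sorting: 113 (Cobalt), 95 (Novara), 88 (Apex), 85 (Stratus), 73 (Onyx), 72 (Helix), 71 (Lumen), …
Winners (5 units): Cobalt, Novara, Apex, Stratus, Onyx.
Clearing price = highest rejected bid = $72.
Total revenue = 5 × $72 = $360.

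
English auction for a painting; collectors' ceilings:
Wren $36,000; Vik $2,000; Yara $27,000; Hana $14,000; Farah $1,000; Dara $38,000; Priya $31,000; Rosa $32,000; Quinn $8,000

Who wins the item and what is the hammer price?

Rule: the price rises until one bidder remains; the winner pays the price at which the last rival dropped out.
Sorting limits: 38,000 (Dara) > 36,000 (Wren) > 32,000 (Rosa) > 31,000 (Priya) > 27,000 (Yara) > 14,000 (Hana) > …
Bidding ends when Wren exits at $36,000; Dara takes it.

Dara wins at $36,000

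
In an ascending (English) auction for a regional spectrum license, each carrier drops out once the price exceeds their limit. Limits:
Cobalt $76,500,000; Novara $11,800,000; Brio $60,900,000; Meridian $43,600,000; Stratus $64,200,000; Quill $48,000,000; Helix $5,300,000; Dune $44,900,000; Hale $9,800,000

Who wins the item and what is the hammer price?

Cobalt wins at $64,200,000

Sorting limits: 76,500,000 (Cobalt) > 64,200,000 (Stratus) > 60,900,000 (Brio) > 48,000,000 (Quill) > 44,900,000 (Dune) > 43,600,000 (Meridian) > …
Stratus is the last rival to drop out, at $64,200,000; Cobalt remains and wins at that price.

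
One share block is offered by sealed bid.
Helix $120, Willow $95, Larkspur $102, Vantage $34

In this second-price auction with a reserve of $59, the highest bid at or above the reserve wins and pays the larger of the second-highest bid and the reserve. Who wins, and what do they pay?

Helix pays $102

Sorting bids: 120 (Helix) > 102 (Larkspur) > 95 (Willow) > 34 (Vantage)
Helix has the top bid at or above the reserve ($120).
Second-highest bid $102 exceeds the reserve $59 → payment $102.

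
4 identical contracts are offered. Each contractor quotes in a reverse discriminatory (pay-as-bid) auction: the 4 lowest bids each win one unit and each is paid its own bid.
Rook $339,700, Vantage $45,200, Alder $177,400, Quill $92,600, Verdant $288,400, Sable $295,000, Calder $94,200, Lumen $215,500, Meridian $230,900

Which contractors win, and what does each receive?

Sorting: 45,200 (Vantage), 92,600 (Quill), 94,200 (Calder), 177,400 (Alder), 215,500 (Lumen), 230,900 (Meridian), …
The 4 lowest are Vantage, Quill, Calder, Alder.
Each winner is paid its own bid: Vantage $45,200, Quill $92,600, Calder $94,200, Alder $177,400.

Vantage $45,200, Quill $92,600, Calder $94,200, Alder $177,400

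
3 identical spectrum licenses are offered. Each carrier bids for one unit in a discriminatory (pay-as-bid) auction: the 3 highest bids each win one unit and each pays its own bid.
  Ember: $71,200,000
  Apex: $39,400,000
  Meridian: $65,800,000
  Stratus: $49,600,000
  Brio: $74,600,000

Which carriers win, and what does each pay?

Sorting: 74,600,000 (Brio), 71,200,000 (Ember), 65,800,000 (Meridian), 49,600,000 (Stratus), 39,400,000 (Apex)
Top 3: Brio, Ember, Meridian.
Each winner pays its own bid: Brio $74,600,000, Ember $71,200,000, Meridian $65,800,000.

Brio $74,600,000, Ember $71,200,000, Meridian $65,800,000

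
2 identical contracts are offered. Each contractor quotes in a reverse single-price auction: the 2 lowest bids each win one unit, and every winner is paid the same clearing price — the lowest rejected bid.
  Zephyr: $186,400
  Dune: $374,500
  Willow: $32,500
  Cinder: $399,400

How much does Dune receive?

Ordering the bids: 32,500 (Willow), 186,400 (Zephyr), 374,500 (Dune), 399,400 (Cinder)
Lowest 2: Willow, Zephyr.
Lowest unsuccessful bid: $374,500 → clearing price.
Dune does not win → is paid $0.

Dune is paid $0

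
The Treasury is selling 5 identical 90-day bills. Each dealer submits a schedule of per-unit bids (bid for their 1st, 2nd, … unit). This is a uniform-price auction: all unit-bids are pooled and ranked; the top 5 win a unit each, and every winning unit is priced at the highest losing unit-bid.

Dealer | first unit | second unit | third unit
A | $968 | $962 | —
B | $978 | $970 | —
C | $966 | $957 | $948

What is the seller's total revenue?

Total revenue: $4,785

Pooled unit-bids ranked (top 5): 978 (B-1), 970 (B-2), 968 (A-1), 966 (C-1), 962 (A-2)
The (k+1)-th unit-bid is $957.
Allocation: A 2, B 2, C 1. Every unit priced at $957.
Revenue = 5 × 957 = $4,785.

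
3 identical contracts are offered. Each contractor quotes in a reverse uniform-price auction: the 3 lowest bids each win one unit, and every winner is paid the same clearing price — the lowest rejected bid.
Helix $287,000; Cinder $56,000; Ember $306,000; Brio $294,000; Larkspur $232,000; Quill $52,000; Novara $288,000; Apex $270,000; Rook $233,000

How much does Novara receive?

Novara is paid $0

Bids ranked low→high: 52,000 (Quill), 56,000 (Cinder), 232,000 (Larkspur), 233,000 (Rook), 270,000 (Apex), …
The 3 lowest are Quill, Cinder, Larkspur.
Clearing price = lowest rejected bid = $233,000.
Novara does not win → is paid $0.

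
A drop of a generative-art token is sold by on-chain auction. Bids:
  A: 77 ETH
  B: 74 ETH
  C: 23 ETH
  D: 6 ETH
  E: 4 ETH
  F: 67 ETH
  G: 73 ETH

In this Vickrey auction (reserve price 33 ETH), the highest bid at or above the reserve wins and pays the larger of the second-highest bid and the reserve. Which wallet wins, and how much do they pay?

A pays 74 ETH

Bids in order: 77 (A) > 74 (B) > 73 (G) > 67 (F) > 23 (C) > 6 (D) > …
Highest eligible bid: A at 77 ETH.
max(second-highest 74 ETH, reserve 33 ETH) = 74 ETH; the reserve does not bind.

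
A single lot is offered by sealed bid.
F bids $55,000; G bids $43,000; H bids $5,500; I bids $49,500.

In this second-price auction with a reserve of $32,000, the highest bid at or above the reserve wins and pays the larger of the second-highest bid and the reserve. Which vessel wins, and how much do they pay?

F pays $49,500

Rule: the highest bid at or above the reserve wins and pays the larger of the second-highest bid and the reserve.
Bids ranked: 55,000 (F) > 49,500 (I) > 43,000 (G) > 5,500 (H)
F has the top bid at or above the reserve ($55,000).
max(second-highest $49,500, reserve $32,000) = $49,500; the reserve does not bind.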